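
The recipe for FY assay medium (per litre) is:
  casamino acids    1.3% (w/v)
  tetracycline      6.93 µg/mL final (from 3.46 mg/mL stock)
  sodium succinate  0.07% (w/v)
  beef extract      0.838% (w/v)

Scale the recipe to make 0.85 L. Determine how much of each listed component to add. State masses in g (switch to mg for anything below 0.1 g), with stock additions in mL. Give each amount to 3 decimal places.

casamino acids 11.050 g; tetracycline 1.702 mL; sodium succinate 0.595 g; beef extract 7.123 g

Scale factor relative to 1 L: 0.85.
casamino acids: 1.3% w/v = 13 g/L → 13 × 0.85 L = 11.050 g
tetracycline: V = C2·V2/C1 = 6.93 µg/mL × 850 mL ÷ 3460 µg/mL = 1.702 mL
sodium succinate: 0.07 g per 100 mL × 850 mL ÷ 100 = 0.595 g
beef extract: 0.838% w/v = 8.38 g/L → 8.38 × 0.85 L = 7.123 g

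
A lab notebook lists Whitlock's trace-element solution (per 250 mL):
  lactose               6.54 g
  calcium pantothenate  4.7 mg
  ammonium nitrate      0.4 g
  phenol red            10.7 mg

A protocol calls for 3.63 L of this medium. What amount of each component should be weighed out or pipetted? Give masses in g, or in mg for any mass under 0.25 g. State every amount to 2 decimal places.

lactose 94.96 g; calcium pantothenate 68.24 mg; ammonium nitrate 5.81 g; phenol red 155.36 mg

Scale factor = 3630 mL / 250 mL = 14.52.
lactose: 6.54 g × (3630 mL / 250 mL) = 94.96 g
calcium pantothenate: 4.7 mg × (3630 mL / 250 mL) = 68.24 mg
ammonium nitrate: 0.4 g × (3630 mL / 250 mL) = 5.81 g
phenol red: 10.7 mg × (3630 mL / 250 mL) = 155.36 mg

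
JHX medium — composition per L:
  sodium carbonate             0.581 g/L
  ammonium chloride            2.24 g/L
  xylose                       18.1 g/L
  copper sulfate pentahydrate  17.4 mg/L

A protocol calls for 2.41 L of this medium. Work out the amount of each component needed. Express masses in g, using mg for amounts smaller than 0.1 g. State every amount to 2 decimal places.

Working volume: 2.41 L.
sodium carbonate: 0.581 g/L × 2.41 L = 1.40 g
ammonium chloride: 2.24 g/L × 2.41 L = 5.40 g
xylose: 18.1 g/L × 2.41 L = 43.62 g
copper sulfate pentahydrate: 17.4 mg/L × 2.41 L = 41.93 mg

sodium carbonate 1.40 g; ammonium chloride 5.40 g; xylose 43.62 g; copper sulfate pentahydrate 41.93 mg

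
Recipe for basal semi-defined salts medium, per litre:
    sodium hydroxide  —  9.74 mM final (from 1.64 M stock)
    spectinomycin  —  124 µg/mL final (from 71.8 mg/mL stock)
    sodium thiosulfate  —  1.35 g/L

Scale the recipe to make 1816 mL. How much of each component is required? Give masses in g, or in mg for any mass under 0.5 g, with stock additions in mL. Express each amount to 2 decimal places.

Target volume = 1816 mL = 1.816 L.
sodium hydroxide: C1V1 = C2V2 → 9.74 mM × 1816 mL ÷ 1640 mM = 10.79 mL
spectinomycin: V = C2·V2/C1 = 124 µg/mL × 1816 mL ÷ 71800 µg/mL = 3.14 mL
sodium thiosulfate: 1.35 g/L × 1.816 L = 2.45 g

sodium hydroxide 10.79 mL; spectinomycin 3.14 mL; sodium thiosulfate 2.45 g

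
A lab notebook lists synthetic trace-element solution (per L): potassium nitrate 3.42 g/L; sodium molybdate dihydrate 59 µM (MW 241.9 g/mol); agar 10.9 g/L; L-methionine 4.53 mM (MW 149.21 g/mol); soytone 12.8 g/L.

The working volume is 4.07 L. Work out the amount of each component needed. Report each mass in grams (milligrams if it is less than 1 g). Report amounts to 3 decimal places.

Scale factor relative to 1 L: 4.07.
potassium nitrate: 3.42 g/L × 4.07 L = 13.919 g
sodium molybdate dihydrate: 59 µmol/L × 241.9 g/mol × 4.07 L ÷ 1000 = 58.087 mg
agar: 10.9 g/L × 4.07 L = 44.363 g
L-methionine: 4.53 mmol/L × 149.21 g/mol × 4.07 L ÷ 1000 = 2.751 g
soytone: 12.8 g/L × 4.07 L = 52.096 g

potassium nitrate 13.919 g; sodium molybdate dihydrate 58.087 mg; agar 44.363 g; L-methionine 2.751 g; soytone 52.096 g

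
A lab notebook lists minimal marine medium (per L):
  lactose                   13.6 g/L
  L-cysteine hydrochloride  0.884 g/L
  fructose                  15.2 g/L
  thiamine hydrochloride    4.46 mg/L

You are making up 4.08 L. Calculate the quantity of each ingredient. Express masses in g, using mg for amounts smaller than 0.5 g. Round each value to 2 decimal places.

Scale factor relative to 1 L: 4.08.
lactose: 13.6 g/L × 4.08 L = 55.49 g
L-cysteine hydrochloride: 0.884 g/L × 4.08 L = 3.61 g
fructose: 15.2 g/L × 4.08 L = 62.02 g
thiamine hydrochloride: 4.46 mg/L × 4.08 L = 18.20 mg

lactose 55.49 g; L-cysteine hydrochloride 3.61 g; fructose 62.02 g; thiamine hydrochloride 18.20 mg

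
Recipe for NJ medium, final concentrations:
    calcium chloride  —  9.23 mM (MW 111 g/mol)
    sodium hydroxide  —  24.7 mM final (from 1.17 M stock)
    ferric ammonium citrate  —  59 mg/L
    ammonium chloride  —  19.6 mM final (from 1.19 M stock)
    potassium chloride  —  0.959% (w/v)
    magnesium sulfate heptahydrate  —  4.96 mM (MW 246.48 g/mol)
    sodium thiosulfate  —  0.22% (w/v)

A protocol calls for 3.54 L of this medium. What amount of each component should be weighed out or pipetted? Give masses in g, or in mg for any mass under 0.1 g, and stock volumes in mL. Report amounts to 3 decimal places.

Scale factor relative to 1 L: 3.54.
calcium chloride: 9.23 mmol/L × 111 g/mol × 3.54 L ÷ 1000 = 3.627 g
sodium hydroxide: C1V1 = C2V2 → 24.7 mM × 3540 mL ÷ 1170 mM = 74.733 mL
ferric ammonium citrate: 59 mg/L × 3.54 L = 208.86 mg = 0.209 g
ammonium chloride: dilute stock: 19.6 mM × 3540 mL ÷ 1190 mM = 58.306 mL
potassium chloride: 0.959 g per 100 mL × 3540 mL ÷ 100 = 33.949 g
magnesium sulfate heptahydrate: 4.96 mmol/L × 246.48 g/mol × 3.54 L ÷ 1000 = 4.328 g
sodium thiosulfate: 0.22 g per 100 mL × 3540 mL ÷ 100 = 7.788 g

calcium chloride 3.627 g; sodium hydroxide 74.733 mL; ferric ammonium citrate 0.209 g; ammonium chloride 58.306 mL; potassium chloride 33.949 g; magnesium sulfate heptahydrate 4.328 g; sodium thiosulfate 7.788 g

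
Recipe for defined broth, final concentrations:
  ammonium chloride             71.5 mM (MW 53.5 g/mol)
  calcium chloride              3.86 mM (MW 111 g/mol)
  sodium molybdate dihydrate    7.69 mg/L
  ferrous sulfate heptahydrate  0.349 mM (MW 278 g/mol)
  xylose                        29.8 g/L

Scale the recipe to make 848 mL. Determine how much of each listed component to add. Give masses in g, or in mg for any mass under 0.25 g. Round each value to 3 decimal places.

Working volume: 848 mL = 0.848 L.
ammonium chloride: 71.5 mmol/L × 53.5 g/mol × 0.848 L ÷ 1000 = 3.244 g
calcium chloride: 3.86 mmol/L × 111 g/mol × 0.848 L ÷ 1000 = 0.363 g
sodium molybdate dihydrate: 7.69 mg/L × 0.848 L = 6.521 mg
ferrous sulfate heptahydrate: 0.349 mmol/L × 278 mg/mmol × 0.848 L = 82.275 mg
xylose: 29.8 g/L × 0.848 L = 25.270 g

ammonium chloride 3.244 g; calcium chloride 0.363 g; sodium molybdate dihydrate 6.521 mg; ferrous sulfate heptahydrate 82.275 mg; xylose 25.270 g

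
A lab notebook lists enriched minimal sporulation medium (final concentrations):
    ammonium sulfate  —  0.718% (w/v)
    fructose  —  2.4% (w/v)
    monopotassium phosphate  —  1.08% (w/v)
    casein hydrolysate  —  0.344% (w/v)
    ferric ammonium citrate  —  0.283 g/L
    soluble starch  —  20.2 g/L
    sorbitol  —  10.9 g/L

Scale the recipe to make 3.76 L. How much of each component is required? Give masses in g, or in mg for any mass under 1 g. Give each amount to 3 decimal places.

Working volume: 3.76 L.
ammonium sulfate: 0.718% w/v = 7.18 g/L → 7.18 × 3.76 L = 26.997 g
fructose: 2.4 g per 100 mL × 3760 mL ÷ 100 = 90.240 g
monopotassium phosphate: 1.08 g per 100 mL × 3760 mL ÷ 100 = 40.608 g
casein hydrolysate: 0.344% w/v = 3.44 g/L → 3.44 × 3.76 L = 12.934 g
ferric ammonium citrate: 0.283 g/L × 3.76 L = 1.064 g
soluble starch: 20.2 g/L × 3.76 L = 75.952 g
sorbitol: 10.9 g/L × 3.76 L = 40.984 g

ammonium sulfate 26.997 g; fructose 90.240 g; monopotassium phosphate 40.608 g; casein hydrolysate 12.934 g; ferric ammonium citrate 1.064 g; soluble starch 75.952 g; sorbitol 40.984 g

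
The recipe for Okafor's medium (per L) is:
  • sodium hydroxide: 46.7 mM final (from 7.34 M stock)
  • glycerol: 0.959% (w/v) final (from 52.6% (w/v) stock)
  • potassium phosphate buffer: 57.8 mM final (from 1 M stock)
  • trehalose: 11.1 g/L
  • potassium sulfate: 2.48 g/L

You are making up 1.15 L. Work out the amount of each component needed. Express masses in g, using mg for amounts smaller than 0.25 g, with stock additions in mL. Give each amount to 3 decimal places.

sodium hydroxide 7.317 mL; glycerol 20.967 mL; potassium phosphate buffer 66.470 mL; trehalose 12.765 g; potassium sulfate 2.852 g

Working volume: 1.15 L.
sodium hydroxide: dilute stock: 46.7 mM × 1150 mL ÷ 7340 mM = 7.317 mL
glycerol: V = C2·V2/C1 = 0.959% ÷ 52.6% × 1150 mL = 20.967 mL
potassium phosphate buffer: V = C2·V2/C1 = 57.8 mM × 1150 mL ÷ 1000 mM = 66.470 mL
trehalose: 11.1 g/L × 1.15 L = 12.765 g
potassium sulfate: 2.48 g/L × 1.15 L = 2.852 g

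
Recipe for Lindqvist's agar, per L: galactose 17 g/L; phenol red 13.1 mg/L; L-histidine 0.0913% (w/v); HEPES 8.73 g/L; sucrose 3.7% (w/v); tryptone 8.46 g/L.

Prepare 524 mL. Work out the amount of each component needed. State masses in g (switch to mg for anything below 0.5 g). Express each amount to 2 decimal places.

Target volume = 524 mL = 0.524 L.
galactose: 17 g/L × 0.524 L = 8.91 g
phenol red: 13.1 mg/L × 0.524 L = 6.86 mg
L-histidine: 0.0913 g per 100 mL × 524 mL ÷ 100 = 0.478412 g = 478.41 mg
HEPES: 8.73 g/L × 0.524 L = 4.57 g
sucrose: 3.7% w/v = 37 g/L → 37 × 0.524 L = 19.39 g
tryptone: 8.46 g/L × 0.524 L = 4.43 g

galactose 8.91 g; phenol red 6.86 mg; L-histidine 478.41 mg; HEPES 4.57 g; sucrose 19.39 g; tryptone 4.43 g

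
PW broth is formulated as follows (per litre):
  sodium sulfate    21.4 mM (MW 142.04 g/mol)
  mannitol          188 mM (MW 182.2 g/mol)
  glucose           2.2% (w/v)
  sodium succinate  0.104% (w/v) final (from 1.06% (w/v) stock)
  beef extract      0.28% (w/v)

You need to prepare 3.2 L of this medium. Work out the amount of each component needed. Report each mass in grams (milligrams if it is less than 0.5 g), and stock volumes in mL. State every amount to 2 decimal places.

Working volume: 3.2 L.
sodium sulfate: 21.4 mmol/L × 142.04 g/mol × 3.2 L ÷ 1000 = 9.73 g
mannitol: 188 mmol/L × 182.2 g/mol × 3.2 L ÷ 1000 = 109.61 g
glucose: 2.2% w/v = 22 g/L → 22 × 3.2 L = 70.40 g
sodium succinate: C1V1 = C2V2 → 0.104% ÷ 1.06% × 3200 mL = 313.96 mL
beef extract: 0.28% w/v = 2.8 g/L → 2.8 × 3.2 L = 8.96 g

sodium sulfate 9.73 g; mannitol 109.61 g; glucose 70.40 g; sodium succinate 313.96 mL; beef extract 8.96 g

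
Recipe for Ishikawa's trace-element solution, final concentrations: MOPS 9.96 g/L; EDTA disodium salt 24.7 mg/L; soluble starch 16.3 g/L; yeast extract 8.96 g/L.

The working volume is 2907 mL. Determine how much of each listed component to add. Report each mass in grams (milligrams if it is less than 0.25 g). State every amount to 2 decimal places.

MOPS 28.95 g; EDTA disodium salt 71.80 mg; soluble starch 47.38 g; yeast extract 26.05 g

Working volume: 2907 mL = 2.907 L.
MOPS: 9.96 g/L × 2.907 L = 28.95 g
EDTA disodium salt: 24.7 mg/L × 2.907 L = 71.80 mg
soluble starch: 16.3 g/L × 2.907 L = 47.38 g
yeast extract: 8.96 g/L × 2.907 L = 26.05 g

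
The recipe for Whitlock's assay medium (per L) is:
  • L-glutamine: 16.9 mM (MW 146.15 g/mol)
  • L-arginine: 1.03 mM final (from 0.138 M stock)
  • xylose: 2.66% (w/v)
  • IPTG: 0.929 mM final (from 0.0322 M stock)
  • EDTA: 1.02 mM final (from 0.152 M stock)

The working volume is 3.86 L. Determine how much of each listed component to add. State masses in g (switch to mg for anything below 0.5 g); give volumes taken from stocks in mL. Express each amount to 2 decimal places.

Working volume: 3.86 L.
L-glutamine: 16.9 mmol/L × 146.15 g/mol × 3.86 L ÷ 1000 = 9.53 g
L-arginine: C1V1 = C2V2 → 1.03 mM × 3860 mL ÷ 138 mM = 28.81 mL
xylose: 2.66% w/v = 26.6 g/L → 26.6 × 3.86 L = 102.68 g
IPTG: V = C2·V2/C1 = 0.929 mM × 3860 mL ÷ 32.2 mM = 111.36 mL
EDTA: dilute stock: 1.02 mM × 3860 mL ÷ 152 mM = 25.90 mL

L-glutamine 9.53 g; L-arginine 28.81 mL; xylose 102.68 g; IPTG 111.36 mL; EDTA 25.90 mL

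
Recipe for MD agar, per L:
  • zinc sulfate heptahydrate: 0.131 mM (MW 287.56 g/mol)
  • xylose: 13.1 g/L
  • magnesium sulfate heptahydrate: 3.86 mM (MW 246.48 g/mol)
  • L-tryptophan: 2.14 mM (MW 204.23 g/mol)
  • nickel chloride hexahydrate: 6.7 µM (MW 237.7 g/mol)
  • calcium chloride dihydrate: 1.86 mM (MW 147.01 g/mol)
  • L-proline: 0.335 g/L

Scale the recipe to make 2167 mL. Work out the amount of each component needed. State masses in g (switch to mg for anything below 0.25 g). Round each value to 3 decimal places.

zinc sulfate heptahydrate 81.632 mg; xylose 28.388 g; magnesium sulfate heptahydrate 2.062 g; L-tryptophan 0.947 g; nickel chloride hexahydrate 3.451 mg; calcium chloride dihydrate 0.593 g; L-proline 0.726 g

Target volume = 2167 mL = 2.167 L.
zinc sulfate heptahydrate: 0.131 mmol/L × 287.56 mg/mmol × 2.167 L = 81.632 mg
xylose: 13.1 g/L × 2.167 L = 28.388 g
magnesium sulfate heptahydrate: 3.86 mmol/L × 246.48 g/mol × 2.167 L ÷ 1000 = 2.062 g
L-tryptophan: 2.14 mmol/L × 204.23 g/mol × 2.167 L ÷ 1000 = 0.947 g
nickel chloride hexahydrate: 6.7 µmol/L × 237.7 g/mol × 2.167 L ÷ 1000 = 3.451 mg
calcium chloride dihydrate: 1.86 mmol/L × 147.01 g/mol × 2.167 L ÷ 1000 = 0.593 g
L-proline: 0.335 g/L × 2.167 L = 0.726 g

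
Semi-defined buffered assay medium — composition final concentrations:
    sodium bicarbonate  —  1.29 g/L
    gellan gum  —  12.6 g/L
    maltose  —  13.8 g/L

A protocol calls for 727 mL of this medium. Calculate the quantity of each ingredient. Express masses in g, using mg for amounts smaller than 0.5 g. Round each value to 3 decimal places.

Scale factor relative to 1 L: 0.727.
sodium bicarbonate: 1.29 g/L × 0.727 L = 0.938 g
gellan gum: 12.6 g/L × 0.727 L = 9.160 g
maltose: 13.8 g/L × 0.727 L = 10.033 g

sodium bicarbonate 0.938 g; gellan gum 9.160 g; maltose 10.033 g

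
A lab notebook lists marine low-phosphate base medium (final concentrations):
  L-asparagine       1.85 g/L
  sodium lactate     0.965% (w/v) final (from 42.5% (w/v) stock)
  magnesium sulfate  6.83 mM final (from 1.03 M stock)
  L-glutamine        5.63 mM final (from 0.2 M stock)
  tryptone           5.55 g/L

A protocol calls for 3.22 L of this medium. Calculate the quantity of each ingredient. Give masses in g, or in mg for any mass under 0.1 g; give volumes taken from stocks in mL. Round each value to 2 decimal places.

Working volume: 3.22 L.
L-asparagine: 1.85 g/L × 3.22 L = 5.96 g
sodium lactate: V = C2·V2/C1 = 0.965% ÷ 42.5% × 3220 mL = 73.11 mL
magnesium sulfate: V = C2·V2/C1 = 6.83 mM × 3220 mL ÷ 1030 mM = 21.35 mL
L-glutamine: V = C2·V2/C1 = 5.63 mM × 3220 mL ÷ 200 mM = 90.64 mL
tryptone: 5.55 g/L × 3.22 L = 17.87 g

L-asparagine 5.96 g; sodium lactate 73.11 mL; magnesium sulfate 21.35 mL; L-glutamine 90.64 mL; tryptone 17.87 g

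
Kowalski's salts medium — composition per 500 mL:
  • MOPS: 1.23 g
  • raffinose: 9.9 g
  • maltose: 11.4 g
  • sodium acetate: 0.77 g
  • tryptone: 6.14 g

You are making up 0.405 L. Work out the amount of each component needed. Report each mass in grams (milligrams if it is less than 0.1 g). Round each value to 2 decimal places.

MOPS 1.00 g; raffinose 8.02 g; maltose 9.23 g; sodium acetate 0.62 g; tryptone 4.97 g

Scale factor = 405 mL / 500 mL = 0.81.
MOPS: 1.23 g × (405 mL / 500 mL) = 1.00 g
raffinose: 9.9 g × (405 mL / 500 mL) = 8.02 g
maltose: 11.4 g × (405 mL / 500 mL) = 9.23 g
sodium acetate: 0.77 g × (405 mL / 500 mL) = 0.62 g
tryptone: 6.14 g × (405 mL / 500 mL) = 4.97 g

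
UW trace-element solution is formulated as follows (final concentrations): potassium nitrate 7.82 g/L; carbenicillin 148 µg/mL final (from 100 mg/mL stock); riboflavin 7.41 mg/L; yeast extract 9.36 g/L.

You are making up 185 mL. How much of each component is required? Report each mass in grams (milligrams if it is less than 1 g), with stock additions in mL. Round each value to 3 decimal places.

Target volume = 185 mL = 0.185 L.
potassium nitrate: 7.82 g/L × 0.185 L = 1.447 g
carbenicillin: C1V1 = C2V2 → 148 µg/mL × 185 mL ÷ 100000 µg/mL = 0.274 mL
riboflavin: 7.41 mg/L × 0.185 L = 1.371 mg
yeast extract: 9.36 g/L × 0.185 L = 1.732 g

potassium nitrate 1.447 g; carbenicillin 0.274 mL; riboflavin 1.371 mg; yeast extract 1.732 g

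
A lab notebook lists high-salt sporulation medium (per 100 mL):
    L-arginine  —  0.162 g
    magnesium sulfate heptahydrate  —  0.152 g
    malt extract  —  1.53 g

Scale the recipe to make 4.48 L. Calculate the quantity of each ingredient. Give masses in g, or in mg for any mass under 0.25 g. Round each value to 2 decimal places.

L-arginine 7.26 g; magnesium sulfate heptahydrate 6.81 g; malt extract 68.54 g

Scale factor = 4480 mL / 100 mL = 44.8.
L-arginine: 0.162 g × (4480 mL / 100 mL) = 7.26 g
magnesium sulfate heptahydrate: 0.152 g × (4480 mL / 100 mL) = 6.81 g
malt extract: 1.53 g × (4480 mL / 100 mL) = 68.54 g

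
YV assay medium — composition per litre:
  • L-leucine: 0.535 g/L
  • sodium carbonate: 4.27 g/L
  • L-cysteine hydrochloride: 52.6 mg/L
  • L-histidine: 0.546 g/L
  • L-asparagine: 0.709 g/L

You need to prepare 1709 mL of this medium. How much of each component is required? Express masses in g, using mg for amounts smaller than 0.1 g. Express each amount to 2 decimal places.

L-leucine 0.91 g; sodium carbonate 7.30 g; L-cysteine hydrochloride 89.89 mg; L-histidine 0.93 g; L-asparagine 1.21 g

Scale factor relative to 1 L: 1.709.
L-leucine: 0.535 g/L × 1.709 L = 0.91 g
sodium carbonate: 4.27 g/L × 1.709 L = 7.30 g
L-cysteine hydrochloride: 52.6 mg/L × 1.709 L = 89.89 mg
L-histidine: 0.546 g/L × 1.709 L = 0.93 g
L-asparagine: 0.709 g/L × 1.709 L = 1.21 g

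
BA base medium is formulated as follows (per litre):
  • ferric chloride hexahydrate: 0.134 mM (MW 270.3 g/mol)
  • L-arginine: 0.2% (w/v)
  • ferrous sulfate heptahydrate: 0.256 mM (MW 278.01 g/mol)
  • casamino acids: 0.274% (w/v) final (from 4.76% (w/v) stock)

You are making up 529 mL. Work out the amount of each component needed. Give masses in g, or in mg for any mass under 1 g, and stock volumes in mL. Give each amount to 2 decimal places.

ferric chloride hexahydrate 19.16 mg; L-arginine 1.06 g; ferrous sulfate heptahydrate 37.65 mg; casamino acids 30.45 mL

Target volume = 529 mL = 0.529 L.
ferric chloride hexahydrate: 0.134 mmol/L × 270.3 mg/mmol × 0.529 L = 19.16 mg
L-arginine: 0.2 g per 100 mL × 529 mL ÷ 100 = 1.06 g
ferrous sulfate heptahydrate: 0.256 mmol/L × 278.01 mg/mmol × 0.529 L = 37.65 mg
casamino acids: dilute stock: 0.274% ÷ 4.76% × 529 mL = 30.45 mL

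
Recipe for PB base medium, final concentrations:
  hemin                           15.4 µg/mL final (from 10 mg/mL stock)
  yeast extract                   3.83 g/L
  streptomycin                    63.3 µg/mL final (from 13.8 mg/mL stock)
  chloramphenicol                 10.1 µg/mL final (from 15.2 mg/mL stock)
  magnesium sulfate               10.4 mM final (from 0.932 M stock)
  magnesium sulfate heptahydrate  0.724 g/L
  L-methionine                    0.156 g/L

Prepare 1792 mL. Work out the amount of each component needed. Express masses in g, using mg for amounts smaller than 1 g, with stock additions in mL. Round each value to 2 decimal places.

hemin 2.76 mL; yeast extract 6.86 g; streptomycin 8.22 mL; chloramphenicol 1.19 mL; magnesium sulfate 20.00 mL; magnesium sulfate heptahydrate 1.30 g; L-methionine 279.55 mg

Target volume = 1792 mL = 1.792 L.
hemin: V = C2·V2/C1 = 15.4 µg/mL × 1792 mL ÷ 10000 µg/mL = 2.76 mL
yeast extract: 3.83 g/L × 1.792 L = 6.86 g
streptomycin: dilute stock: 63.3 µg/mL × 1792 mL ÷ 13800 µg/mL = 8.22 mL
chloramphenicol: dilute stock: 10.1 µg/mL × 1792 mL ÷ 15200 µg/mL = 1.19 mL
magnesium sulfate: C1V1 = C2V2 → 10.4 mM × 1792 mL ÷ 932 mM = 20.00 mL
magnesium sulfate heptahydrate: 0.724 g/L × 1.792 L = 1.30 g
L-methionine: 0.156 g/L × 1.792 L = 0.279552 g = 279.55 mg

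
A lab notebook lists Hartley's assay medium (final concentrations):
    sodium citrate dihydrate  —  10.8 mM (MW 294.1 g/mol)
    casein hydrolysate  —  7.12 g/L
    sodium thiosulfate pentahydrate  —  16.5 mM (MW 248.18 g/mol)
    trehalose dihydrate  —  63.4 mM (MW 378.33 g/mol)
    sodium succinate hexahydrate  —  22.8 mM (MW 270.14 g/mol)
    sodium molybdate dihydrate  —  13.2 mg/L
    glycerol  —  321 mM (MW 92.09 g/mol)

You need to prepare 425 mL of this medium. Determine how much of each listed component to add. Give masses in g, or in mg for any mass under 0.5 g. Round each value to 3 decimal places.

sodium citrate dihydrate 1.350 g; casein hydrolysate 3.026 g; sodium thiosulfate pentahydrate 1.740 g; trehalose dihydrate 10.194 g; sodium succinate hexahydrate 2.618 g; sodium molybdate dihydrate 5.610 mg; glycerol 12.563 g

Target volume = 425 mL = 0.425 L.
sodium citrate dihydrate: 10.8 mmol/L × 294.1 g/mol × 0.425 L ÷ 1000 = 1.350 g
casein hydrolysate: 7.12 g/L × 0.425 L = 3.026 g
sodium thiosulfate pentahydrate: 16.5 mmol/L × 248.18 g/mol × 0.425 L ÷ 1000 = 1.740 g
trehalose dihydrate: 63.4 mmol/L × 378.33 g/mol × 0.425 L ÷ 1000 = 10.194 g
sodium succinate hexahydrate: 22.8 mmol/L × 270.14 g/mol × 0.425 L ÷ 1000 = 2.618 g
sodium molybdate dihydrate: 13.2 mg/L × 0.425 L = 5.610 mg
glycerol: 321 mmol/L × 92.09 g/mol × 0.425 L ÷ 1000 = 12.563 g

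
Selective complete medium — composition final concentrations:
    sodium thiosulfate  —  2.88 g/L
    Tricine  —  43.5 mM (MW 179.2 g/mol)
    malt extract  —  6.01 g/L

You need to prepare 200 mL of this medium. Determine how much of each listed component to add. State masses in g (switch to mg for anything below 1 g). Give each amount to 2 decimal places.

sodium thiosulfate 576.00 mg; Tricine 1.56 g; malt extract 1.20 g

Target volume = 200 mL = 0.2 L.
sodium thiosulfate: 2.88 g/L × 0.2 L = 0.576 g = 576.00 mg
Tricine: 43.5 mmol/L × 179.2 g/mol × 0.2 L ÷ 1000 = 1.56 g
malt extract: 6.01 g/L × 0.2 L = 1.20 g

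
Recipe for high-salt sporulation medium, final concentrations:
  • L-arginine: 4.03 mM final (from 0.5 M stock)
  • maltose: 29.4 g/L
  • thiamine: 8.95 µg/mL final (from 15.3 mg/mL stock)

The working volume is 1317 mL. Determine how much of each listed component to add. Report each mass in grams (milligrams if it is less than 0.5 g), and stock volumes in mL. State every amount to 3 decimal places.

Target volume = 1317 mL = 1.317 L.
L-arginine: dilute stock: 4.03 mM × 1317 mL ÷ 500 mM = 10.615 mL
maltose: 29.4 g/L × 1.317 L = 38.720 g
thiamine: dilute stock: 8.95 µg/mL × 1317 mL ÷ 15300 µg/mL = 0.770 mL

L-arginine 10.615 mL; maltose 38.720 g; thiamine 0.770 mL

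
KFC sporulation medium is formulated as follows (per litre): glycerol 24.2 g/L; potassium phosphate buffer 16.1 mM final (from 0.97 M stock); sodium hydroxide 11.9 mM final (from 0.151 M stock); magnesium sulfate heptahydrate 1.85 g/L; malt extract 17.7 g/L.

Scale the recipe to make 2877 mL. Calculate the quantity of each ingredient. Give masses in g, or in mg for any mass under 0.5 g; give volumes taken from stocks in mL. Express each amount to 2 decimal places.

glycerol 69.62 g; potassium phosphate buffer 47.75 mL; sodium hydroxide 226.73 mL; magnesium sulfate heptahydrate 5.32 g; malt extract 50.92 g

Working volume: 2877 mL = 2.877 L.
glycerol: 24.2 g/L × 2.877 L = 69.62 g
potassium phosphate buffer: C1V1 = C2V2 → 16.1 mM × 2877 mL ÷ 970 mM = 47.75 mL
sodium hydroxide: dilute stock: 11.9 mM × 2877 mL ÷ 151 mM = 226.73 mL
magnesium sulfate heptahydrate: 1.85 g/L × 2.877 L = 5.32 g
malt extract: 17.7 g/L × 2.877 L = 50.92 g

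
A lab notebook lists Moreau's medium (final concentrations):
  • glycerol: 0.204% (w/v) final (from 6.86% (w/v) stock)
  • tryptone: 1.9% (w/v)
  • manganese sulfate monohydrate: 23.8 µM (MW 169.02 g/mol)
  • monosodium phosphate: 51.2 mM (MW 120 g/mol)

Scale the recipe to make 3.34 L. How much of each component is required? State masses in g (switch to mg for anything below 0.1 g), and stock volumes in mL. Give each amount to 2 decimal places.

glycerol 99.32 mL; tryptone 63.46 g; manganese sulfate monohydrate 13.44 mg; monosodium phosphate 20.52 g

Scale factor relative to 1 L: 3.34.
glycerol: dilute stock: 0.204% ÷ 6.86% × 3340 mL = 99.32 mL
tryptone: 1.9 g per 100 mL × 3340 mL ÷ 100 = 63.46 g
manganese sulfate monohydrate: 23.8 µmol/L × 169.02 g/mol × 3.34 L ÷ 1000 = 13.44 mg
monosodium phosphate: 51.2 mmol/L × 120 g/mol × 3.34 L ÷ 1000 = 20.52 g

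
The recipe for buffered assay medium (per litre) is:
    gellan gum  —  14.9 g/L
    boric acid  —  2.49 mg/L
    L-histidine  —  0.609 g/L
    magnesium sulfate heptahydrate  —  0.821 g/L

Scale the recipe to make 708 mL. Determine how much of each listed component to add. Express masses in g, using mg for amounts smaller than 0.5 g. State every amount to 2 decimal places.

Working volume: 708 mL = 0.708 L.
gellan gum: 14.9 g/L × 0.708 L = 10.55 g
boric acid: 2.49 mg/L × 0.708 L = 1.76 mg
L-histidine: 0.609 g/L × 0.708 L = 0.431172 g = 431.17 mg
magnesium sulfate heptahydrate: 0.821 g/L × 0.708 L = 0.58 g

gellan gum 10.55 g; boric acid 1.76 mg; L-histidine 431.17 mg; magnesium sulfate heptahydrate 0.58 g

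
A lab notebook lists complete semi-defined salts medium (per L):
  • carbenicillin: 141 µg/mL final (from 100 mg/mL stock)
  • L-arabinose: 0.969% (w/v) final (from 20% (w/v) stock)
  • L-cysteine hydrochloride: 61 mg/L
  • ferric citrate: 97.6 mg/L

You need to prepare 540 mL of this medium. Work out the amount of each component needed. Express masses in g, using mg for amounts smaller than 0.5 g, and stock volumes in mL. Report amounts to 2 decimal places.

Scale factor relative to 1 L: 0.54.
carbenicillin: V = C2·V2/C1 = 141 µg/mL × 540 mL ÷ 100000 µg/mL = 0.76 mL
L-arabinose: V = C2·V2/C1 = 0.969% ÷ 20% × 540 mL = 26.16 mL
L-cysteine hydrochloride: 61 mg/L × 0.54 L = 32.94 mg
ferric citrate: 97.6 mg/L × 0.54 L = 52.70 mg

carbenicillin 0.76 mL; L-arabinose 26.16 mL; L-cysteine hydrochloride 32.94 mg; ferric citrate 52.70 mg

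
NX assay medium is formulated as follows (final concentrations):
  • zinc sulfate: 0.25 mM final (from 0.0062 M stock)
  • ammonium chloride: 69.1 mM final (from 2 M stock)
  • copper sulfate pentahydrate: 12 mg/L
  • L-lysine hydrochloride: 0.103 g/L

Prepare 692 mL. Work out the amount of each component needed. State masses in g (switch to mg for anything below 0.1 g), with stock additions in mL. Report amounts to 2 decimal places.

zinc sulfate 27.90 mL; ammonium chloride 23.91 mL; copper sulfate pentahydrate 8.30 mg; L-lysine hydrochloride 71.28 mg

Scale factor relative to 1 L: 0.692.
zinc sulfate: C1V1 = C2V2 → 0.25 mM × 692 mL ÷ 6.2 mM = 27.90 mL
ammonium chloride: C1V1 = C2V2 → 69.1 mM × 692 mL ÷ 2000 mM = 23.91 mL
copper sulfate pentahydrate: 12 mg/L × 0.692 L = 8.30 mg
L-lysine hydrochloride: 0.103 g/L × 0.692 L = 0.071276 g = 71.28 mg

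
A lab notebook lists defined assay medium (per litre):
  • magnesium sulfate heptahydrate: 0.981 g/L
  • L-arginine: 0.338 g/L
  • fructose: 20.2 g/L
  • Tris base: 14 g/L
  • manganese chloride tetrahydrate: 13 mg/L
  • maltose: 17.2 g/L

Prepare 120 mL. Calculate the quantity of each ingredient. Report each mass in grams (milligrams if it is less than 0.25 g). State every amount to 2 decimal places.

Scale factor relative to 1 L: 0.12.
magnesium sulfate heptahydrate: 0.981 g/L × 0.12 L = 0.11772 g = 117.72 mg
L-arginine: 0.338 g/L × 0.12 L = 0.04056 g = 40.56 mg
fructose: 20.2 g/L × 0.12 L = 2.42 g
Tris base: 14 g/L × 0.12 L = 1.68 g
manganese chloride tetrahydrate: 13 mg/L × 0.12 L = 1.56 mg
maltose: 17.2 g/L × 0.12 L = 2.06 g

magnesium sulfate heptahydrate 117.72 mg; L-arginine 40.56 mg; fructose 2.42 g; Tris base 1.68 g; manganese chloride tetrahydrate 1.56 mg; maltose 2.06 g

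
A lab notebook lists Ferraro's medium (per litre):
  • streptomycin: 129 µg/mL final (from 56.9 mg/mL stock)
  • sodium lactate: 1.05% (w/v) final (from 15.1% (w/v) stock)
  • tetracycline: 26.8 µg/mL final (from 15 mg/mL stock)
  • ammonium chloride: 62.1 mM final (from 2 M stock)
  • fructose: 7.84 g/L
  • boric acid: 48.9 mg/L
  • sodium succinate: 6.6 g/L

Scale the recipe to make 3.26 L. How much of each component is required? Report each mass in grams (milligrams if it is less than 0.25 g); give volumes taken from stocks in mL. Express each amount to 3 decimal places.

streptomycin 7.391 mL; sodium lactate 226.689 mL; tetracycline 5.825 mL; ammonium chloride 101.223 mL; fructose 25.558 g; boric acid 159.414 mg; sodium succinate 21.516 g

Working volume: 3.26 L.
streptomycin: C1V1 = C2V2 → 129 µg/mL × 3260 mL ÷ 56900 µg/mL = 7.391 mL
sodium lactate: C1V1 = C2V2 → 1.05% ÷ 15.1% × 3260 mL = 226.689 mL
tetracycline: V = C2·V2/C1 = 26.8 µg/mL × 3260 mL ÷ 15000 µg/mL = 5.825 mL
ammonium chloride: V = C2·V2/C1 = 62.1 mM × 3260 mL ÷ 2000 mM = 101.223 mL
fructose: 7.84 g/L × 3.26 L = 25.558 g
boric acid: 48.9 mg/L × 3.26 L = 159.414 mg
sodium succinate: 6.6 g/L × 3.26 L = 21.516 g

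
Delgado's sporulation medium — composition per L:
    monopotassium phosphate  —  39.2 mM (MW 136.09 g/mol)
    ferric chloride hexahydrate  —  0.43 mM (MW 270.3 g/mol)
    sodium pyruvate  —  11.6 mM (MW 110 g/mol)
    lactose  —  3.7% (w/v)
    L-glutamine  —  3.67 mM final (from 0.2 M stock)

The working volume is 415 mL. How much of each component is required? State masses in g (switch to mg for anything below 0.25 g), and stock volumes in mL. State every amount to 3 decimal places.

Working volume: 415 mL = 0.415 L.
monopotassium phosphate: 39.2 mmol/L × 136.09 g/mol × 0.415 L ÷ 1000 = 2.214 g
ferric chloride hexahydrate: 0.43 mmol/L × 270.3 mg/mmol × 0.415 L = 48.235 mg
sodium pyruvate: 11.6 mmol/L × 110 g/mol × 0.415 L ÷ 1000 = 0.530 g
lactose: 3.7 g per 100 mL × 415 mL ÷ 100 = 15.355 g
L-glutamine: C1V1 = C2V2 → 3.67 mM × 415 mL ÷ 200 mM = 7.615 mL

monopotassium phosphate 2.214 g; ferric chloride hexahydrate 48.235 mg; sodium pyruvate 0.530 g; lactose 15.355 g; L-glutamine 7.615 mL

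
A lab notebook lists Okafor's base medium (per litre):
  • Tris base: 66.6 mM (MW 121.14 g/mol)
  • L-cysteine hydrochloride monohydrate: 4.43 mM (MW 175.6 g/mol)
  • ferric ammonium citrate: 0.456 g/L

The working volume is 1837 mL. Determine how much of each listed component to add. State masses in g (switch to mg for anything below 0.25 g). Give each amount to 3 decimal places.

Target volume = 1837 mL = 1.837 L.
Tris base: 66.6 mmol/L × 121.14 g/mol × 1.837 L ÷ 1000 = 14.821 g
L-cysteine hydrochloride monohydrate: 4.43 mmol/L × 175.6 g/mol × 1.837 L ÷ 1000 = 1.429 g
ferric ammonium citrate: 0.456 g/L × 1.837 L = 0.838 g

Tris base 14.821 g; L-cysteine hydrochloride monohydrate 1.429 g; ferric ammonium citrate 0.838 g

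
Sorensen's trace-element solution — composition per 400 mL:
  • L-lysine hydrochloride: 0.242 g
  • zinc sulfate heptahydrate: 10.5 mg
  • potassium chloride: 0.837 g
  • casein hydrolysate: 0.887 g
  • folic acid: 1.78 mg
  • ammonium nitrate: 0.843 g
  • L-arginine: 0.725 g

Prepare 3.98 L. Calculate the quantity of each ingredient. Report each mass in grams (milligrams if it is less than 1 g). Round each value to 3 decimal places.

Ratio of target to recipe volume: 3980 / 400 = 9.95.
L-lysine hydrochloride: 0.242 g × (3980 mL / 400 mL) = 2.408 g
zinc sulfate heptahydrate: 10.5 mg × (3980 mL / 400 mL) = 104.475 mg
potassium chloride: 0.837 g × (3980 mL / 400 mL) = 8.328 g
casein hydrolysate: 0.887 g × (3980 mL / 400 mL) = 8.826 g
folic acid: 1.78 mg × (3980 mL / 400 mL) = 17.711 mg
ammonium nitrate: 0.843 g × (3980 mL / 400 mL) = 8.388 g
L-arginine: 0.725 g × (3980 mL / 400 mL) = 7.214 g

L-lysine hydrochloride 2.408 g; zinc sulfate heptahydrate 104.475 mg; potassium chloride 8.328 g; casein hydrolysate 8.826 g; folic acid 17.711 mg; ammonium nitrate 8.388 g; L-arginine 7.214 g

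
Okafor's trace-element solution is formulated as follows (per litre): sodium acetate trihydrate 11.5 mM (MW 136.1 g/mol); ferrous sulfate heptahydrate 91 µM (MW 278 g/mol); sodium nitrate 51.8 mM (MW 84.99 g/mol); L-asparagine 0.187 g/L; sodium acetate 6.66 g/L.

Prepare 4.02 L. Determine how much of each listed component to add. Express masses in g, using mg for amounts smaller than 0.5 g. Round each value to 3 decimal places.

sodium acetate trihydrate 6.292 g; ferrous sulfate heptahydrate 101.698 mg; sodium nitrate 17.698 g; L-asparagine 0.752 g; sodium acetate 26.773 g

Working volume: 4.02 L.
sodium acetate trihydrate: 11.5 mmol/L × 136.1 g/mol × 4.02 L ÷ 1000 = 6.292 g
ferrous sulfate heptahydrate: 91 µmol/L × 278 g/mol × 4.02 L ÷ 1000 = 101.698 mg
sodium nitrate: 51.8 mmol/L × 84.99 g/mol × 4.02 L ÷ 1000 = 17.698 g
L-asparagine: 0.187 g/L × 4.02 L = 0.752 g
sodium acetate: 6.66 g/L × 4.02 L = 26.773 g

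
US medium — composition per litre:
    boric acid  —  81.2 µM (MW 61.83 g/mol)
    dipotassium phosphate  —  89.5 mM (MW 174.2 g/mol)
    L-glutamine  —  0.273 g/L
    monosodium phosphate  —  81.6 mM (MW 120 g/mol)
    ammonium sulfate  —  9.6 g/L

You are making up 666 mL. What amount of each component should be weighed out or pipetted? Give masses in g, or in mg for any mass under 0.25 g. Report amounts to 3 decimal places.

boric acid 3.344 mg; dipotassium phosphate 10.384 g; L-glutamine 181.818 mg; monosodium phosphate 6.521 g; ammonium sulfate 6.394 g

Target volume = 666 mL = 0.666 L.
boric acid: 81.2 µmol/L × 61.83 g/mol × 0.666 L ÷ 1000 = 3.344 mg
dipotassium phosphate: 89.5 mmol/L × 174.2 g/mol × 0.666 L ÷ 1000 = 10.384 g
L-glutamine: 0.273 g/L × 0.666 L = 0.181818 g = 181.818 mg
monosodium phosphate: 81.6 mmol/L × 120 g/mol × 0.666 L ÷ 1000 = 6.521 g
ammonium sulfate: 9.6 g/L × 0.666 L = 6.394 g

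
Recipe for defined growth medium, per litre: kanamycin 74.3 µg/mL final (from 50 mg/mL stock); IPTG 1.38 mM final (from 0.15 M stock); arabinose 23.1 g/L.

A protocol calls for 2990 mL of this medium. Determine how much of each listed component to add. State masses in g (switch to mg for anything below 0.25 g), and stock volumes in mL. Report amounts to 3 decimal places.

Target volume = 2990 mL = 2.99 L.
kanamycin: dilute stock: 74.3 µg/mL × 2990 mL ÷ 50000 µg/mL = 4.443 mL
IPTG: V = C2·V2/C1 = 1.38 mM × 2990 mL ÷ 150 mM = 27.508 mL
arabinose: 23.1 g/L × 2.99 L = 69.069 g

kanamycin 4.443 mL; IPTG 27.508 mL; arabinose 69.069 g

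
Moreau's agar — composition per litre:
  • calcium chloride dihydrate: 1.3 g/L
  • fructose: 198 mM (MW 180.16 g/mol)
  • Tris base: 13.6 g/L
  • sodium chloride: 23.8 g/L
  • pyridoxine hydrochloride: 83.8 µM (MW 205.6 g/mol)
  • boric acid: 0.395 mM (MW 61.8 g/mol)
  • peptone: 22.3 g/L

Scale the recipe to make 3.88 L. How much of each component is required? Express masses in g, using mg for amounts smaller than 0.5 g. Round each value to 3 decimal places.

Working volume: 3.88 L.
calcium chloride dihydrate: 1.3 g/L × 3.88 L = 5.044 g
fructose: 198 mmol/L × 180.16 g/mol × 3.88 L ÷ 1000 = 138.406 g
Tris base: 13.6 g/L × 3.88 L = 52.768 g
sodium chloride: 23.8 g/L × 3.88 L = 92.344 g
pyridoxine hydrochloride: 83.8 µmol/L × 205.6 g/mol × 3.88 L ÷ 1000 = 66.850 mg
boric acid: 0.395 mmol/L × 61.8 mg/mmol × 3.88 L = 94.715 mg
peptone: 22.3 g/L × 3.88 L = 86.524 g

calcium chloride dihydrate 5.044 g; fructose 138.406 g; Tris base 52.768 g; sodium chloride 92.344 g; pyridoxine hydrochloride 66.850 mg; boric acid 94.715 mg; peptone 86.524 g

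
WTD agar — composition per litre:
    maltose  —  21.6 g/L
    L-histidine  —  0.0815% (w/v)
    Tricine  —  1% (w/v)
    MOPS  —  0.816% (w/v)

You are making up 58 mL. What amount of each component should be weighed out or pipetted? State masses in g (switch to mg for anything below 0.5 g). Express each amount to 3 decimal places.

Scale factor relative to 1 L: 0.058.
maltose: 21.6 g/L × 0.058 L = 1.253 g
L-histidine: 0.0815% w/v = 0.815 g/L → 0.815 × 0.058 L = 0.04727 g = 47.270 mg
Tricine: 1 g per 100 mL × 58 mL ÷ 100 = 0.580 g
MOPS: 0.816 g per 100 mL × 58 mL ÷ 100 = 0.47328 g = 473.280 mg

maltose 1.253 g; L-histidine 47.270 mg; Tricine 0.580 g; MOPS 473.280 mg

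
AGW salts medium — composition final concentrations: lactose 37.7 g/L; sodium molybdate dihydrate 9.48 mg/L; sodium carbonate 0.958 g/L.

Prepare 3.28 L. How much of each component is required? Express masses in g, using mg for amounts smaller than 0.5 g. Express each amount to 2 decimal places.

lactose 123.66 g; sodium molybdate dihydrate 31.09 mg; sodium carbonate 3.14 g

Working volume: 3.28 L.
lactose: 37.7 g/L × 3.28 L = 123.66 g
sodium molybdate dihydrate: 9.48 mg/L × 3.28 L = 31.09 mg
sodium carbonate: 0.958 g/L × 3.28 L = 3.14 g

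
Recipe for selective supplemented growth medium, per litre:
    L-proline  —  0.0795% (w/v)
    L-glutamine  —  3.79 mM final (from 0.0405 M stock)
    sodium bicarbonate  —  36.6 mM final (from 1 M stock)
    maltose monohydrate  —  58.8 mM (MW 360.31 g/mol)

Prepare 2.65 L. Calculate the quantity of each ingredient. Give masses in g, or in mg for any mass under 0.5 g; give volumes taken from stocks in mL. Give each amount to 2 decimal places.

L-proline 2.11 g; L-glutamine 247.99 mL; sodium bicarbonate 96.99 mL; maltose monohydrate 56.14 g

Scale factor relative to 1 L: 2.65.
L-proline: 0.0795% w/v = 0.795 g/L → 0.795 × 2.65 L = 2.11 g
L-glutamine: V = C2·V2/C1 = 3.79 mM × 2650 mL ÷ 40.5 mM = 247.99 mL
sodium bicarbonate: dilute stock: 36.6 mM × 2650 mL ÷ 1000 mM = 96.99 mL
maltose monohydrate: 58.8 mmol/L × 360.31 g/mol × 2.65 L ÷ 1000 = 56.14 g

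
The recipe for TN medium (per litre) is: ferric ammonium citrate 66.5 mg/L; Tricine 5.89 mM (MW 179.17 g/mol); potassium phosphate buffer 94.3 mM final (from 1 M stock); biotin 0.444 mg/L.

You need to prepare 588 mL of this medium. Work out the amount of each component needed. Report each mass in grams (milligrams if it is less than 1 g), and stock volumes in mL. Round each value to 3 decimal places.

ferric ammonium citrate 39.102 mg; Tricine 620.523 mg; potassium phosphate buffer 55.448 mL; biotin 0.261 mg

Target volume = 588 mL = 0.588 L.
ferric ammonium citrate: 66.5 mg/L × 0.588 L = 39.102 mg
Tricine: 5.89 mmol/L × 179.17 mg/mmol × 0.588 L = 620.523 mg
potassium phosphate buffer: V = C2·V2/C1 = 94.3 mM × 588 mL ÷ 1000 mM = 55.448 mL
biotin: 0.444 mg/L × 0.588 L = 0.261 mg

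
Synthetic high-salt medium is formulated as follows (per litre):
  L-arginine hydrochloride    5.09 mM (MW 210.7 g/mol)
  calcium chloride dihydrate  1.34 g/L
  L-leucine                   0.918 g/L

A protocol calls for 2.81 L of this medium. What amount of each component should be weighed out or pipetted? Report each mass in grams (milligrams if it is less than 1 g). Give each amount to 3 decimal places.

Working volume: 2.81 L.
L-arginine hydrochloride: 5.09 mmol/L × 210.7 g/mol × 2.81 L ÷ 1000 = 3.014 g
calcium chloride dihydrate: 1.34 g/L × 2.81 L = 3.765 g
L-leucine: 0.918 g/L × 2.81 L = 2.580 g

L-arginine hydrochloride 3.014 g; calcium chloride dihydrate 3.765 g; L-leucine 2.580 g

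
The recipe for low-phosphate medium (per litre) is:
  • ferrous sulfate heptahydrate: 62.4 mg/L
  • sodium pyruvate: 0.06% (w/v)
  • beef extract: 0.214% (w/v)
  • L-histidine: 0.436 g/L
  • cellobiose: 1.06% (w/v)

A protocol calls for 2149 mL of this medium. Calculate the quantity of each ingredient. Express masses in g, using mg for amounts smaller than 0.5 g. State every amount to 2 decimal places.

Scale factor relative to 1 L: 2.149.
ferrous sulfate heptahydrate: 62.4 mg/L × 2.149 L = 134.10 mg
sodium pyruvate: 0.06 g per 100 mL × 2149 mL ÷ 100 = 1.29 g
beef extract: 0.214% w/v = 2.14 g/L → 2.14 × 2.149 L = 4.60 g
L-histidine: 0.436 g/L × 2.149 L = 0.94 g
cellobiose: 1.06 g per 100 mL × 2149 mL ÷ 100 = 22.78 g

ferrous sulfate heptahydrate 134.10 mg; sodium pyruvate 1.29 g; beef extract 4.60 g; L-histidine 0.94 g; cellobiose 22.78 g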